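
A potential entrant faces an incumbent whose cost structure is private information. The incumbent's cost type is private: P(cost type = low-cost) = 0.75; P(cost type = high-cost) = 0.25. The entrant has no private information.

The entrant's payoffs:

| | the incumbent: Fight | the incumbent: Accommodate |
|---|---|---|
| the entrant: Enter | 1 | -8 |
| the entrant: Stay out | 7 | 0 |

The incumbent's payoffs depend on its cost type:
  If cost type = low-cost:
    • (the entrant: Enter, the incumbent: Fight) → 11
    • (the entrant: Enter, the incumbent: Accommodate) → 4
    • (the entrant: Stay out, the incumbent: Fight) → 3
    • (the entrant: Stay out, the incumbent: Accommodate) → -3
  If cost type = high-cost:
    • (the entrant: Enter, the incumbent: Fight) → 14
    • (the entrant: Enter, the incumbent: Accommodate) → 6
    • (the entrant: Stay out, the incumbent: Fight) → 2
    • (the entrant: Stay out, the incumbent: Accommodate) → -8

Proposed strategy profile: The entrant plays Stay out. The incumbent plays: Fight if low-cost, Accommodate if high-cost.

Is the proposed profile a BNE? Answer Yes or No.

A profile is a BNE iff every type of every player is best-responding given beliefs about the other side.
The entrant plays Stay out: E[Stay out] = 0.75·(7) + 0.25·(0) = 5.25; E[Enter] = -1.25. Best-responding. ✓
The incumbent (cost type low-cost), facing Stay out: Fight gives 3, Accommodate gives -3. Proposed Fight is best. ✓
The incumbent (cost type high-cost), facing Stay out: Fight gives 2, Accommodate gives -8. Proposed Accommodate is not best — profitable deviation exists. ✗

No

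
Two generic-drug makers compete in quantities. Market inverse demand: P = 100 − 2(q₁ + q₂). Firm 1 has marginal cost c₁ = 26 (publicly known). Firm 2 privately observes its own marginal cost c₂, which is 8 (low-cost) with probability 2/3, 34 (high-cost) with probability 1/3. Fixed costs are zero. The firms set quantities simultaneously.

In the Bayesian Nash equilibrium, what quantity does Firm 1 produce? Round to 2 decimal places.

Each type of Firm 2 best-responds to q₁; Firm 1 best-responds to the expected q₂ over Firm 2's types.
Firm 2 with cost c maximizes (100 − 2(q₁+q₂) − c)·q₂, giving q₂(c) = (100 − c − 2q₁)/4.
E[c₂] = 2/3·8 + 1/3·34 = 16.6667
Firm 1's FOC against E[q₂] yields q₁ = (100 − 2·26 + E[c₂])/6 = (100 − 52 + 16.6667)/6 = 10.7778.

10.78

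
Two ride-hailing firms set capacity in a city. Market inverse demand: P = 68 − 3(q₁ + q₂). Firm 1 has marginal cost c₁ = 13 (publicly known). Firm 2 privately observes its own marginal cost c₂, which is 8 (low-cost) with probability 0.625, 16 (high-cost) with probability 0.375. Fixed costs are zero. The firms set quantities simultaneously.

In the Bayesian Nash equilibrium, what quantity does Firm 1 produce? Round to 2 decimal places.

5.89

Type-c best response for Firm 2: q₂(c) = (68 − c)/6 − q₁/2.
Firm 1 maximizes expected profit; its first-order condition is 68 − 6q₁ − 3E[q₂] − 13 = 0.
Substituting E[q₂] and solving: E[c₂] = 11, so q₁ = (68 − 2·13 + 11)/9 = 5.88889.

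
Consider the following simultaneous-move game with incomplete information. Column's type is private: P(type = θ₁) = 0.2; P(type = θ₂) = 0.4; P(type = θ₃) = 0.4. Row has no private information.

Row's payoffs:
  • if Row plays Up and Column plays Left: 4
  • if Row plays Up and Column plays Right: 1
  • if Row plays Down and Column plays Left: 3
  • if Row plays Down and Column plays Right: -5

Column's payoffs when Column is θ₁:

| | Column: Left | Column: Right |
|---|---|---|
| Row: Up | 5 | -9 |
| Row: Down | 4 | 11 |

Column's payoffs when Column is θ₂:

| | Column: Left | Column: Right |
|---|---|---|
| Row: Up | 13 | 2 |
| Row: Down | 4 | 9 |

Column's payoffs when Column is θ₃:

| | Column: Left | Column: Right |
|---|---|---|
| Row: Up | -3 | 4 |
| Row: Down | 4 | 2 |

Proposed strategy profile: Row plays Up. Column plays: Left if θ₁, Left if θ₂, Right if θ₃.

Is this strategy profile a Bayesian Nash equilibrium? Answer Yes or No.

Yes

Row plays Up: E[Up] = 0.2·(4) + 0.4·(4) + 0.4·(1) = 2.8; E[Down] = -0.2. Best-responding. ✓
Column (type θ₁), facing Up: Left gives 5, Right gives -9. Proposed Left is best. ✓
Column (type θ₂), facing Up: Left gives 13, Right gives 2. Proposed Left is best. ✓
Column (type θ₃), facing Up: Left gives -3, Right gives 4. Proposed Right is best. ✓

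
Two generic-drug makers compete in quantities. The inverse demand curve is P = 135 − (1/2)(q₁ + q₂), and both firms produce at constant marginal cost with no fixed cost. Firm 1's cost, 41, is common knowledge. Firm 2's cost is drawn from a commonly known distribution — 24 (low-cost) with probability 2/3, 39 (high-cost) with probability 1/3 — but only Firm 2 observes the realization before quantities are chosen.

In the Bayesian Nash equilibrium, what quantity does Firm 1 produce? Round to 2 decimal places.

54.67

Firm 2 with cost c maximizes (135 − (1/2)(q₁+q₂) − c)·q₂, giving q₂(c) = (135 − c − (1/2)q₁).
E[c₂] = 2/3·24 + 1/3·39 = 29
Firm 1's FOC against E[q₂] yields q₁ = (135 − 2·41 + E[c₂])/(3/2) = (135 − 82 + 29)/(3/2) = 54.6667.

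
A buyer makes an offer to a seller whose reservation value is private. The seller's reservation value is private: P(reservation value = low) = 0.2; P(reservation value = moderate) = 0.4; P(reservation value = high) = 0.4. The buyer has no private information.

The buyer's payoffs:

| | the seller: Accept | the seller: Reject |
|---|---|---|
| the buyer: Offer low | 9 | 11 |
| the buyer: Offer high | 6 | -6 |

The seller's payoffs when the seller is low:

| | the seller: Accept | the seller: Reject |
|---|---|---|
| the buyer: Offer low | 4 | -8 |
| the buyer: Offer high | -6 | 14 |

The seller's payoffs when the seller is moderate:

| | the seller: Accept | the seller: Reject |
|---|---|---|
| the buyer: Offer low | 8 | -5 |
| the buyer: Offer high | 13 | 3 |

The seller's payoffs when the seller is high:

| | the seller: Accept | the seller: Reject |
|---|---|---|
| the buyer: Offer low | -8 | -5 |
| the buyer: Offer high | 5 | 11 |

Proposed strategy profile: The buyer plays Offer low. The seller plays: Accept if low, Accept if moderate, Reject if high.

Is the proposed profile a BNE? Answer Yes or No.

Yes

The buyer plays Offer low: E[Offer low] = 0.2·(9) + 0.4·(9) + 0.4·(11) = 9.8; E[Offer high] = 1.2. Best-responding. ✓
The seller (reservation value low), facing Offer low: Accept gives 4, Reject gives -8. Proposed Accept is best. ✓
The seller (reservation value moderate), facing Offer low: Accept gives 8, Reject gives -5. Proposed Accept is best. ✓
The seller (reservation value high), facing Offer low: Accept gives -8, Reject gives -5. Proposed Reject is best. ✓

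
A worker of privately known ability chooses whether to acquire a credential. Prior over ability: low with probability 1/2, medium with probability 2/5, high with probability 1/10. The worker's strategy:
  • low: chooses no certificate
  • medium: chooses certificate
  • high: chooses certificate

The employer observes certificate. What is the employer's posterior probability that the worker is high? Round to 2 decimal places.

0.20

Apply Bayes' rule using the sender's strategy as the likelihood.
P(certificate) = (1/2)·0 + (2/5)·1 + (1/10)·1 = 1/2
P(high | certificate) = ((1/10)·1) / (1/2) = (1/10) / (1/2) = 1/5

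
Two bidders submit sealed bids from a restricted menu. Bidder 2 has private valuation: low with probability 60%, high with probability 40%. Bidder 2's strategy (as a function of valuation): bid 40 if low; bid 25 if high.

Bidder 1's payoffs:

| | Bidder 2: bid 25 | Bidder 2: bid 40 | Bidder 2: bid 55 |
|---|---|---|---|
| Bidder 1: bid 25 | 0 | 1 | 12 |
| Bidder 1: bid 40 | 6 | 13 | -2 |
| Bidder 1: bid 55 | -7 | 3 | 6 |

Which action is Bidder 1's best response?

bid 40

E[bid 25] = 0.6·(1) + 0.4·(0) = 0.6
E[bid 40] = 0.6·(13) + 0.4·(6) = 10.2
E[bid 55] = 0.6·(3) + 0.4·(-7) = -1
Best response: bid 40 (10.2 is the largest).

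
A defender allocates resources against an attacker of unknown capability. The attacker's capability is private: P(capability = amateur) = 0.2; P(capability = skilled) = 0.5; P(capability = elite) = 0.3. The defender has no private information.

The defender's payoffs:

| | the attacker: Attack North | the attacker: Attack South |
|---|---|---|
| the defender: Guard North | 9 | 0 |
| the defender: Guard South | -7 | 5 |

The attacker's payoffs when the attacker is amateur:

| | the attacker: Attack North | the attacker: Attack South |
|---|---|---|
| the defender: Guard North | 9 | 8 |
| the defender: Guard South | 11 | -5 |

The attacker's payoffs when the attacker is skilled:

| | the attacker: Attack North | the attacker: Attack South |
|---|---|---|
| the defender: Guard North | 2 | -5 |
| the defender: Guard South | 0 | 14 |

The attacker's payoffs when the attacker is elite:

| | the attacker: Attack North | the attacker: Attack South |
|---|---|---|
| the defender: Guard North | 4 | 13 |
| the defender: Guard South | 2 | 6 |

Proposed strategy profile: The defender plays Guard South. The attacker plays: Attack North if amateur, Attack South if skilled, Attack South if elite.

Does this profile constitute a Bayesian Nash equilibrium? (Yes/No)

The defender plays Guard South: E[Guard South] = 0.2·(-7) + 0.5·(5) + 0.3·(5) = 2.6; E[Guard North] = 1.8. Best-responding. ✓
The attacker (capability amateur), facing Guard South: Attack North gives 11, Attack South gives -5. Proposed Attack North is best. ✓
The attacker (capability skilled), facing Guard South: Attack North gives 0, Attack South gives 14. Proposed Attack South is best. ✓
The attacker (capability elite), facing Guard South: Attack North gives 2, Attack South gives 6. Proposed Attack South is best. ✓

Yes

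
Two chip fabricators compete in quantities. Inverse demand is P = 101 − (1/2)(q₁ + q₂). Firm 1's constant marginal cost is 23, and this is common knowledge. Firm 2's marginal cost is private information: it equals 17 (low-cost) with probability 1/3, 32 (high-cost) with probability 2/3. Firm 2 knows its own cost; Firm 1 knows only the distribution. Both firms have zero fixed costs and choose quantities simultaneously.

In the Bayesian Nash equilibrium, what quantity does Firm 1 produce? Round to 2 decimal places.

54.67

Each type of Firm 2 best-responds to q₁; Firm 1 best-responds to the expected q₂ over Firm 2's types.
Firm 2 with cost c maximizes (101 − (1/2)(q₁+q₂) − c)·q₂, giving q₂(c) = (101 − c − (1/2)q₁).
E[c₂] = 1/3·17 + 2/3·32 = 27
Firm 1's FOC against E[q₂] yields q₁ = (101 − 2·23 + E[c₂])/(3/2) = (101 − 46 + 27)/(3/2) = 54.6667.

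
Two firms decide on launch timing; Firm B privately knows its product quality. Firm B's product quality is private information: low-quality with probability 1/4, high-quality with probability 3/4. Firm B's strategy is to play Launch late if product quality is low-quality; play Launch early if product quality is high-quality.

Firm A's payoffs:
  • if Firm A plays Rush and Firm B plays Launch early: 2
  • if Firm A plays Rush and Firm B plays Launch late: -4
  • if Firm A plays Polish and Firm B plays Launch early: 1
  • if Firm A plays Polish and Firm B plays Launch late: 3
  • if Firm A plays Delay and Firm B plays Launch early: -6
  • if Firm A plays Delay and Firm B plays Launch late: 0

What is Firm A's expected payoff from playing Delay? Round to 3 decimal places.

-4.500

E[Delay] = 1/4·0 + 3/4·(-6) = 0 + (-9/2) = -9/2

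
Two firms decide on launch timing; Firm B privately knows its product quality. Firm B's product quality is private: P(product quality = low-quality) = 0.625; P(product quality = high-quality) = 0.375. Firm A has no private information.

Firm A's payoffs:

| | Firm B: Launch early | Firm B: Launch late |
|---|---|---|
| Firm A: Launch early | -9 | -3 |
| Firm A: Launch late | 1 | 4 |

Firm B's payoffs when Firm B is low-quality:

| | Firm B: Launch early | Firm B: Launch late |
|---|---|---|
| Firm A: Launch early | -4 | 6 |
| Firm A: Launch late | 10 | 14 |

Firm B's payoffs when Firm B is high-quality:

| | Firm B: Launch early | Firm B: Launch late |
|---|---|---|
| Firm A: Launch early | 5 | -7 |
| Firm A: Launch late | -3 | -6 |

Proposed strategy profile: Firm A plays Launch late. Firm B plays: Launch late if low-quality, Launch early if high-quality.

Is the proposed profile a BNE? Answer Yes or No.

Firm A plays Launch late: E[Launch late] = 0.625·(4) + 0.375·(1) = 2.875; E[Launch early] = -5.25. Best-responding. ✓
Firm B (product quality low-quality), facing Launch late: Launch early gives 10, Launch late gives 14. Proposed Launch late is best. ✓
Firm B (product quality high-quality), facing Launch late: Launch early gives -3, Launch late gives -6. Proposed Launch early is best. ✓

Yes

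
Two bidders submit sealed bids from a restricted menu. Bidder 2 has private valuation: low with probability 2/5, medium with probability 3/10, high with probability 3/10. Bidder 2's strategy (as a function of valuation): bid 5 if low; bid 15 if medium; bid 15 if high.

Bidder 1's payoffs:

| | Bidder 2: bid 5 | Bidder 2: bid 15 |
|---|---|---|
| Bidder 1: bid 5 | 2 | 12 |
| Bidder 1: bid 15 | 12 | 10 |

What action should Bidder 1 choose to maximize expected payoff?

E[bid 5] = 2/5·(2) + 3/10·(12) + 3/10·(12) = 8
E[bid 15] = 2/5·(12) + 3/10·(10) + 3/10·(10) = 54/5
Best response: bid 15 (54/5 is the largest).

bid 15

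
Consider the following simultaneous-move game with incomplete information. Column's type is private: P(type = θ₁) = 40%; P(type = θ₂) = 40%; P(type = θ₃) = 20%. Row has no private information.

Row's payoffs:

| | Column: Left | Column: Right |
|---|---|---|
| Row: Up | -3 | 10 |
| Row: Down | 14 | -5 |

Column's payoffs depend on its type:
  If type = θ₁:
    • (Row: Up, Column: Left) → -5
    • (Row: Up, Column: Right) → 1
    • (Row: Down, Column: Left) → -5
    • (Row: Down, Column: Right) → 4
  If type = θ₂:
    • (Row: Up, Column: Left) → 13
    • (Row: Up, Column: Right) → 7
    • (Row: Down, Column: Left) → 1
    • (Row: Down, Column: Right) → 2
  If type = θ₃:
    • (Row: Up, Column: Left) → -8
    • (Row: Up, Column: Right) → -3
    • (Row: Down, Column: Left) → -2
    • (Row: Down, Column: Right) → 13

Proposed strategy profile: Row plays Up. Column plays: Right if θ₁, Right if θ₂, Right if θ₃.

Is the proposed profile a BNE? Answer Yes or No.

Row plays Up: E[Up] = 0.4·(10) + 0.4·(10) + 0.2·(10) = 10; E[Down] = -5. Best-responding. ✓
Column (type θ₁), facing Up: Left gives -5, Right gives 1. Proposed Right is best. ✓
Column (type θ₂), facing Up: Left gives 13, Right gives 7. Proposed Right is not best — profitable deviation exists. ✗
Column (type θ₃), facing Up: Left gives -8, Right gives -3. Proposed Right is best. ✓

No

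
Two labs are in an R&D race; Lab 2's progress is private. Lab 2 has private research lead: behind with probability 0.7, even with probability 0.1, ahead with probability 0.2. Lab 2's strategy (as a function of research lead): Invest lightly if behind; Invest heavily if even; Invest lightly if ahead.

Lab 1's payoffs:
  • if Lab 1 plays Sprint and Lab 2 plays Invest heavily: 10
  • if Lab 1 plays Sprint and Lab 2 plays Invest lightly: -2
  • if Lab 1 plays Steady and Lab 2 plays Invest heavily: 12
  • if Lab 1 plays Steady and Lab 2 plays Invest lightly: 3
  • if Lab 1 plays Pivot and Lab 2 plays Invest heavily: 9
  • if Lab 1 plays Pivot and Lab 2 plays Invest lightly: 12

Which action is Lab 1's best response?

Pivot

E[Sprint] = 0.7·(-2) + 0.1·(10) + 0.2·(-2) = -0.8
E[Steady] = 0.7·(3) + 0.1·(12) + 0.2·(3) = 3.9
E[Pivot] = 0.7·(12) + 0.1·(9) + 0.2·(12) = 11.7
Best response: Pivot (11.7 is the largest).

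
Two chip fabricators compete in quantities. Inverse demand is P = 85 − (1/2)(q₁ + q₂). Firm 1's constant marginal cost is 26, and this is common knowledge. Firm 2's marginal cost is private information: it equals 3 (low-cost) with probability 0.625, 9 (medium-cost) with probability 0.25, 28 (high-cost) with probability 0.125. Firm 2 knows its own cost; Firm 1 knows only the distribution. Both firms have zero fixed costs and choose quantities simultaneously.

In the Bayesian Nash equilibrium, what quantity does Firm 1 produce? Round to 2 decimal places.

Firm 2 with cost c maximizes (85 − (1/2)(q₁+q₂) − c)·q₂, giving q₂(c) = (85 − c − (1/2)q₁).
E[c₂] = 0.625·3 + 0.25·9 + 0.125·28 = 7.625
Firm 1's FOC against E[q₂] yields q₁ = (85 − 2·26 + E[c₂])/(3/2) = (85 − 52 + 7.625)/(3/2) = 27.0833.

27.08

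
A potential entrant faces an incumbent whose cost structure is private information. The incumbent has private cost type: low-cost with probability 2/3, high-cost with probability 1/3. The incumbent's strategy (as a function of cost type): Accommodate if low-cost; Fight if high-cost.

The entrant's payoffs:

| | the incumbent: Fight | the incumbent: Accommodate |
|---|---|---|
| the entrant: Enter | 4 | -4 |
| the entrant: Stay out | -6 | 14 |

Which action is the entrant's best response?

Stay out

E[Enter] = 2/3·(-4) + 1/3·(4) = -4/3
E[Stay out] = 2/3·(14) + 1/3·(-6) = 22/3
Best response: Stay out (22/3 is the largest).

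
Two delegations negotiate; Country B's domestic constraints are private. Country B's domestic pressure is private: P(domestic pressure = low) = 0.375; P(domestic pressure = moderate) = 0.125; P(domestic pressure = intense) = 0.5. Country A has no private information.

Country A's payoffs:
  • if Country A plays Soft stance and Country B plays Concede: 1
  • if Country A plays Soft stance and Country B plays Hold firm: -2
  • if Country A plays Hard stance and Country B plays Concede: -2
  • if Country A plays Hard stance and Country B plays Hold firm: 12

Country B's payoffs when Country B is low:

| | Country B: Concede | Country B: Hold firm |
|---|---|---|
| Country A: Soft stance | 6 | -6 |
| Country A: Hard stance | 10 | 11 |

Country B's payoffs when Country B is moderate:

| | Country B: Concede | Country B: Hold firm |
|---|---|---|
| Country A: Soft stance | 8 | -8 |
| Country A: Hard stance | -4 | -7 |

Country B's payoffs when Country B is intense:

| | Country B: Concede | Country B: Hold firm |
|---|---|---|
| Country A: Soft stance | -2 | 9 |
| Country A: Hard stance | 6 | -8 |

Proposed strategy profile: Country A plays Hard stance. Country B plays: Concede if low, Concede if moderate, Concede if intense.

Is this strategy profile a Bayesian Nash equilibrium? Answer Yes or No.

No

Country A plays Hard stance: E[Hard stance] = 0.375·(-2) + 0.125·(-2) + 0.5·(-2) = -2; E[Soft stance] = 1. Not best-responding. ✗
Country B (domestic pressure low), facing Hard stance: Concede gives 10, Hold firm gives 11. Proposed Concede is not best — profitable deviation exists. ✗
Country B (domestic pressure moderate), facing Hard stance: Concede gives -4, Hold firm gives -7. Proposed Concede is best. ✓
Country B (domestic pressure intense), facing Hard stance: Concede gives 6, Hold firm gives -8. Proposed Concede is best. ✓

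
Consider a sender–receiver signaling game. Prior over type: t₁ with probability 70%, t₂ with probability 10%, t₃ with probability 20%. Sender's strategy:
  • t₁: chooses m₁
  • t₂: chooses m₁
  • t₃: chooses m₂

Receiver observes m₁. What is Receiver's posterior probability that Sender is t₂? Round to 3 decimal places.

P(m₁) = 0.7·1 + 0.1·1 + 0.2·0 = 0.8
P(t₂ | m₁) = (0.1·1) / 0.8 = 0.1 / 0.8 = 0.125

0.125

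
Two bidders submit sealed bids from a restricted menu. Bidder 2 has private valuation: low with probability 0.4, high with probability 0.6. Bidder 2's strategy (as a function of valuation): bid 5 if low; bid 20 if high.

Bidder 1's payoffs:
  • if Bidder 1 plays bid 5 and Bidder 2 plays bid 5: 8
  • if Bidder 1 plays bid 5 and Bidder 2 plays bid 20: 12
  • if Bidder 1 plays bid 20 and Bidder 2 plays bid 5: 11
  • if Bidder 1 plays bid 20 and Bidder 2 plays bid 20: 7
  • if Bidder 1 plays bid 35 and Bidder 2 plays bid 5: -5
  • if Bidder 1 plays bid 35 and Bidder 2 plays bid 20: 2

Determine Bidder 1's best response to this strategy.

E[bid 5] = 0.4·(8) + 0.6·(12) = 10.4
E[bid 20] = 0.4·(11) + 0.6·(7) = 8.6
E[bid 35] = 0.4·(-5) + 0.6·(2) = -0.8
Best response: bid 5 (10.4 is the largest).

bid 5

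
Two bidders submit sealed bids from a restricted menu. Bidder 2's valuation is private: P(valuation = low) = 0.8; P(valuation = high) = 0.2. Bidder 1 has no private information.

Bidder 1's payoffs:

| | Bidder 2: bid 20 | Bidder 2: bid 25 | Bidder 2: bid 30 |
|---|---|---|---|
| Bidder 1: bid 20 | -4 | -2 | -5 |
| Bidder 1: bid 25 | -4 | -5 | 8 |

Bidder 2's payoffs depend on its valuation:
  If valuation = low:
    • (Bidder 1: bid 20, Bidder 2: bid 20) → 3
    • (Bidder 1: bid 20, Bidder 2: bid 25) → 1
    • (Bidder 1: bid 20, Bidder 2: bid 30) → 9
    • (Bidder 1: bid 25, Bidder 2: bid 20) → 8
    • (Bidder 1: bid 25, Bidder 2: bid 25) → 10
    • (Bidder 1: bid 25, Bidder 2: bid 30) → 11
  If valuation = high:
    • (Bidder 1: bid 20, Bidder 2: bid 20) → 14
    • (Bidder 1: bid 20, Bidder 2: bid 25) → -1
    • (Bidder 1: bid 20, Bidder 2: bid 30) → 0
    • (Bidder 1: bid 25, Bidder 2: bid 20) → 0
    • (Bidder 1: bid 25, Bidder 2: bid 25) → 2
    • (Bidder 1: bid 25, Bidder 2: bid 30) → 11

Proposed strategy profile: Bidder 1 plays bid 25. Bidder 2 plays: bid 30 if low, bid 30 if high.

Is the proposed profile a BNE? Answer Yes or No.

Bidder 1 plays bid 25: E[bid 25] = 0.8·(8) + 0.2·(8) = 8; E[bid 20] = -5. Best-responding. ✓
Bidder 2 (valuation low), facing bid 25: bid 20 gives 8, bid 25 gives 10, bid 30 gives 11. Proposed bid 30 is best. ✓
Bidder 2 (valuation high), facing bid 25: bid 20 gives 0, bid 25 gives 2, bid 30 gives 11. Proposed bid 30 is best. ✓

Yes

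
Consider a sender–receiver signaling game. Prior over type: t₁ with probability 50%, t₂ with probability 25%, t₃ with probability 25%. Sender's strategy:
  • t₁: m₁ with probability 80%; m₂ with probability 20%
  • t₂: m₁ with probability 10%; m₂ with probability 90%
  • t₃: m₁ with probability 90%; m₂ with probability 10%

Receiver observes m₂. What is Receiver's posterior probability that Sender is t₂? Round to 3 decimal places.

0.643

P(m₂) = 0.5·0.2 + 0.25·0.9 + 0.25·0.1 = 0.35
P(t₂ | m₂) = (0.25·0.9) / 0.35 = 0.225 / 0.35 = 0.642857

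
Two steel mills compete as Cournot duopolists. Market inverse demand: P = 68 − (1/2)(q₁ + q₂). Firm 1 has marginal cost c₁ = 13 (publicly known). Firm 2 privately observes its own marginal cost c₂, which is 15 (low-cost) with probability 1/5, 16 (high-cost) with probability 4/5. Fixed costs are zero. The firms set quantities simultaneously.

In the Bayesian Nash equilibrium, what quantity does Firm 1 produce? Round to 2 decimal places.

Type-c best response for Firm 2: q₂(c) = (68 − c) − q₁/2.
Firm 1 maximizes expected profit; its first-order condition is 68 − q₁ − (1/2)E[q₂] − 13 = 0.
Substituting E[q₂] and solving: E[c₂] = 15.8, so q₁ = (68 − 2·13 + 15.8)/(3/2) = 38.5333.

38.53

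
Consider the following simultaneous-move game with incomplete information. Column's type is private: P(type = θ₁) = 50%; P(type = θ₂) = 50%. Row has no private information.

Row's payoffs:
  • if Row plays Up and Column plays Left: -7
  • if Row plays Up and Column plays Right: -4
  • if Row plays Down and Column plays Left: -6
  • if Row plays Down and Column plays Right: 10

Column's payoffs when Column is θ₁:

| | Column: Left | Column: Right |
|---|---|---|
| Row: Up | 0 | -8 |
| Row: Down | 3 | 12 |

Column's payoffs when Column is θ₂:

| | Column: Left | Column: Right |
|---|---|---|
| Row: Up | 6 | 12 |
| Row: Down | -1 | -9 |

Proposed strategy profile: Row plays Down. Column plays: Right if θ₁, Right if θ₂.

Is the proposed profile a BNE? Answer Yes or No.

No

A profile is a BNE iff every type of every player is best-responding given beliefs about the other side.
Row plays Down: E[Down] = 0.5·(10) + 0.5·(10) = 10; E[Up] = -4. Best-responding. ✓
Column (type θ₁), facing Down: Left gives 3, Right gives 12. Proposed Right is best. ✓
Column (type θ₂), facing Down: Left gives -1, Right gives -9. Proposed Right is not best — profitable deviation exists. ✗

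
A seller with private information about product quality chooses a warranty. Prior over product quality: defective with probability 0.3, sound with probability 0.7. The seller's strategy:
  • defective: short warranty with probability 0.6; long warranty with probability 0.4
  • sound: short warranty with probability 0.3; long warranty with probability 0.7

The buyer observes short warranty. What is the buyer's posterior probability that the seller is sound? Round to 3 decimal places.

0.538

P(short warranty) = 0.3·0.6 + 0.7·0.3 = 0.39
P(sound | short warranty) = (0.7·0.3) / 0.39 = 0.21 / 0.39 = 0.538462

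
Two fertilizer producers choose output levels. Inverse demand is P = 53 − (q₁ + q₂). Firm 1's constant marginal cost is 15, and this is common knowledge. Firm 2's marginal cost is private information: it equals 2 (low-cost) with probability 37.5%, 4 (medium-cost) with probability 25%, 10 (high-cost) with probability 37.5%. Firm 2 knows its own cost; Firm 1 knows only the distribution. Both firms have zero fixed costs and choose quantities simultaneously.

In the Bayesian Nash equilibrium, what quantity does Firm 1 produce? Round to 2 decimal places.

Type-c best response for Firm 2: q₂(c) = (53 − c)/2 − q₁/2.
Firm 1 maximizes expected profit; its first-order condition is 53 − 2q₁ − E[q₂] − 15 = 0.
Substituting E[q₂] and solving: E[c₂] = 5.5, so q₁ = (53 − 2·15 + 5.5)/3 = 9.5.

9.50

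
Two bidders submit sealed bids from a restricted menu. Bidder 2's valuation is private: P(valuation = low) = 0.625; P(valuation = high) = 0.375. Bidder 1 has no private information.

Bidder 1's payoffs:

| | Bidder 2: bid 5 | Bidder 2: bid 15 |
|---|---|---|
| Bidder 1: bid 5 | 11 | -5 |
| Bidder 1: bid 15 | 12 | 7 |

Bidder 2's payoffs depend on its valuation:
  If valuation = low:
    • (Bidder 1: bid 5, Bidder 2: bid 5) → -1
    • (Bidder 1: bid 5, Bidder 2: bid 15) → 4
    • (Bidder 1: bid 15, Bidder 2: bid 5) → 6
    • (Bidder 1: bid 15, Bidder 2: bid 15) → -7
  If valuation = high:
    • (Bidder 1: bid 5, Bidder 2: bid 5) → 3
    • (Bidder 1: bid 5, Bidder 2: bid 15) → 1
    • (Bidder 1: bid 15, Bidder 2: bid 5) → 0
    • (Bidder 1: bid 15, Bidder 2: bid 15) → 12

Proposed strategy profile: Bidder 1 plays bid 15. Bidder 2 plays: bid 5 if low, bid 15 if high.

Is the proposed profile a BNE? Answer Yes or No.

Bidder 1 plays bid 15: E[bid 15] = 0.625·(12) + 0.375·(7) = 10.125; E[bid 5] = 5. Best-responding. ✓
Bidder 2 (valuation low), facing bid 15: bid 5 gives 6, bid 15 gives -7. Proposed bid 5 is best. ✓
Bidder 2 (valuation high), facing bid 15: bid 5 gives 0, bid 15 gives 12. Proposed bid 15 is best. ✓

Yes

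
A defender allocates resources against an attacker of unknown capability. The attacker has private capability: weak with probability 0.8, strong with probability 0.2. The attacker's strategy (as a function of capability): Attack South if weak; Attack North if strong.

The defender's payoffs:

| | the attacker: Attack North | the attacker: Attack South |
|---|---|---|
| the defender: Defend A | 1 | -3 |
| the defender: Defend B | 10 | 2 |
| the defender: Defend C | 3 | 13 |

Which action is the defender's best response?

Defend C

Compute the defender's expected payoff for each action, taking the expectation over the attacker's type.
E[Defend A] = 0.8·(-3) + 0.2·(1) = -2.2
E[Defend B] = 0.8·(2) + 0.2·(10) = 3.6
E[Defend C] = 0.8·(13) + 0.2·(3) = 11
Best response: Defend C (11 is the largest).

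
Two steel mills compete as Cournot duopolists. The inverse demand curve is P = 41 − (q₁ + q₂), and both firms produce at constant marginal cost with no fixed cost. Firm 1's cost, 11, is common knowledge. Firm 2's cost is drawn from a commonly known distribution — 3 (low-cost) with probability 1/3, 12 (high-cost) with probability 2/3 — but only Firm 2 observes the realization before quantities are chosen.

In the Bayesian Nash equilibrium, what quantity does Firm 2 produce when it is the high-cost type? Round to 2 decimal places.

9.83

Firm 2 with cost c maximizes (41 − (q₁+q₂) − c)·q₂, giving q₂(c) = (41 − c − q₁)/2.
E[c₂] = 1/3·3 + 2/3·12 = 9
Firm 1's FOC against E[q₂] yields q₁ = (41 − 2·11 + E[c₂])/3 = (41 − 22 + 9)/3 = 9.33333.
q₂(high-cost) = (41 − 12 − 9.33333)/2 = 9.83333.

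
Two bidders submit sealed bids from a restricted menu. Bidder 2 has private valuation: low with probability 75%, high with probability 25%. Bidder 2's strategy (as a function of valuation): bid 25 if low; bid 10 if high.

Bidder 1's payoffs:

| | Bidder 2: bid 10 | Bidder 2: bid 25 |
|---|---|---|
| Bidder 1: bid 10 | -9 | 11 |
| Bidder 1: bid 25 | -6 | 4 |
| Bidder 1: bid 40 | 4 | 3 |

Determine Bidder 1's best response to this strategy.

E[bid 10] = 0.75·(11) + 0.25·(-9) = 6
E[bid 25] = 0.75·(4) + 0.25·(-6) = 1.5
E[bid 40] = 0.75·(3) + 0.25·(4) = 3.25
Best response: bid 10 (6 is the largest).

bid 10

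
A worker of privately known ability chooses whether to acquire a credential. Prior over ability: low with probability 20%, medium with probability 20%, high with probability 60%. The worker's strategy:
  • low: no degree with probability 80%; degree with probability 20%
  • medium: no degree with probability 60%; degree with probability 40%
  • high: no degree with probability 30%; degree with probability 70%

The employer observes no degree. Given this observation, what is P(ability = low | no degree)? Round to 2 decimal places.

P(no degree) = 0.2·0.8 + 0.2·0.6 + 0.6·0.3 = 0.46
P(low | no degree) = (0.2·0.8) / 0.46 = 0.16 / 0.46 = 0.347826

0.35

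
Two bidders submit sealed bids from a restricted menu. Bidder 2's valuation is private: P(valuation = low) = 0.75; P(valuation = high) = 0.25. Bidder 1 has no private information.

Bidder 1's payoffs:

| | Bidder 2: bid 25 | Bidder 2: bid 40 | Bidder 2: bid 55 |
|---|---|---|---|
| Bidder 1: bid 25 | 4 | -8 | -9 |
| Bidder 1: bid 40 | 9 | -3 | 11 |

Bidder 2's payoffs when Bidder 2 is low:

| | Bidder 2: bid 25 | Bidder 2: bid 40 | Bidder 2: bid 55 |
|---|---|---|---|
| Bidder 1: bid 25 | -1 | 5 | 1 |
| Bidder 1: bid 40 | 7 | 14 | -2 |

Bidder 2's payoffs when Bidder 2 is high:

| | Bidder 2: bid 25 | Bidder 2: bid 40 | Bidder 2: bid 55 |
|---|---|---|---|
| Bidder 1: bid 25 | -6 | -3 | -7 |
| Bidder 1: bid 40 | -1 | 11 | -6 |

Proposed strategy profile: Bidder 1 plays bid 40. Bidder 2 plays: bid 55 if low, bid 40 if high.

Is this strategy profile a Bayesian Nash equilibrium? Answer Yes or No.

A profile is a BNE iff every type of every player is best-responding given beliefs about the other side.
Bidder 1 plays bid 40: E[bid 40] = 0.75·(11) + 0.25·(-3) = 7.5; E[bid 25] = -8.75. Best-responding. ✓
Bidder 2 (valuation low), facing bid 40: bid 25 gives 7, bid 40 gives 14, bid 55 gives -2. Proposed bid 55 is not best — profitable deviation exists. ✗
Bidder 2 (valuation high), facing bid 40: bid 25 gives -1, bid 40 gives 11, bid 55 gives -6. Proposed bid 40 is best. ✓

No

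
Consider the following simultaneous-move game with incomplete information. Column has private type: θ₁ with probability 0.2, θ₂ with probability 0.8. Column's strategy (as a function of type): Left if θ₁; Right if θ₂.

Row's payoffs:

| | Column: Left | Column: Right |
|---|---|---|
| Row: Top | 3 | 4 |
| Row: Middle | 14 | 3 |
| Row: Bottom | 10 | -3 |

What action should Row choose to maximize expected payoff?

Middle

E[Top] = 0.2·(3) + 0.8·(4) = 3.8
E[Middle] = 0.2·(14) + 0.8·(3) = 5.2
E[Bottom] = 0.2·(10) + 0.8·(-3) = -0.4
Best response: Middle (5.2 is the largest).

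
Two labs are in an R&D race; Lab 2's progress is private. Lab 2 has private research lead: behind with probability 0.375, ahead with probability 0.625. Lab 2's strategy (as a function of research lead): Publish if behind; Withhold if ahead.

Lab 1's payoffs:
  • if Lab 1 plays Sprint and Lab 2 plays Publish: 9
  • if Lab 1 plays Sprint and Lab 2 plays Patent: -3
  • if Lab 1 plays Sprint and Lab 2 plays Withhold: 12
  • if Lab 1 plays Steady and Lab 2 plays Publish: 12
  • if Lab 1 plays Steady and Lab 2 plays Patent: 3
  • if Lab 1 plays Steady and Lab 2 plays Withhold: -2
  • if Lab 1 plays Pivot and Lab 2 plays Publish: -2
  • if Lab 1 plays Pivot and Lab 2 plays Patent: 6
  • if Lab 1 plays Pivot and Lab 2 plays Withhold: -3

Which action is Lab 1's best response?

Sprint

Compute Lab 1's expected payoff for each action, taking the expectation over Lab 2's type.
E[Sprint] = 0.375·(9) + 0.625·(12) = 10.875
E[Steady] = 0.375·(12) + 0.625·(-2) = 3.25
E[Pivot] = 0.375·(-2) + 0.625·(-3) = -2.625
Best response: Sprint (10.875 is the largest).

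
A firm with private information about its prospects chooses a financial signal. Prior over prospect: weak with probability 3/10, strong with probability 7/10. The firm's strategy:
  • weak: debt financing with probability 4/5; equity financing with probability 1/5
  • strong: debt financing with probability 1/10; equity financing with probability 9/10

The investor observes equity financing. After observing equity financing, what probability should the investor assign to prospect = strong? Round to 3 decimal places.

0.913

P(equity financing) = (3/10)·(1/5) + (7/10)·(9/10) = 69/100
P(strong | equity financing) = ((7/10)·(9/10)) / (69/100) = (63/100) / (69/100) = 21/23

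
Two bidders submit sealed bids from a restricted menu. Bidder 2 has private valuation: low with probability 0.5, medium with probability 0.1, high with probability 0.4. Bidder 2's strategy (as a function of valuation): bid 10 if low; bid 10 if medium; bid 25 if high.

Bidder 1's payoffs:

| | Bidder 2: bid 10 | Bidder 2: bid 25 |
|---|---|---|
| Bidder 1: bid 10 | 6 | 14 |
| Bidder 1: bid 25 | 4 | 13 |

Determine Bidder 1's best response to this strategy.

bid 10

Compute Bidder 1's expected payoff for each action, taking the expectation over Bidder 2's type.
E[bid 10] = 0.5·(6) + 0.1·(6) + 0.4·(14) = 9.2
E[bid 25] = 0.5·(4) + 0.1·(4) + 0.4·(13) = 7.6
Best response: bid 10 (9.2 is the largest).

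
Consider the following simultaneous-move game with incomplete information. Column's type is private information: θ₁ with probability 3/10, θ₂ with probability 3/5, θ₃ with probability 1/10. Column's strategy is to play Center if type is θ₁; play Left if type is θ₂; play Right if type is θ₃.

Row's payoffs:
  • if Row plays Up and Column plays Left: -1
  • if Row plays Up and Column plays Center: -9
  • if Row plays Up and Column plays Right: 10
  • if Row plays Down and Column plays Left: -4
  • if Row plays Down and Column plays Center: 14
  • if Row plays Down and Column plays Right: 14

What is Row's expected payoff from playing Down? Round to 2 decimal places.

Take the expectation over Column's type, weighting each type's action by its prior probability.
E[Down] = 3/10·14 + 3/5·(-4) + 1/10·14 = 21/5 + (-12/5) + 7/5 = 16/5

3.20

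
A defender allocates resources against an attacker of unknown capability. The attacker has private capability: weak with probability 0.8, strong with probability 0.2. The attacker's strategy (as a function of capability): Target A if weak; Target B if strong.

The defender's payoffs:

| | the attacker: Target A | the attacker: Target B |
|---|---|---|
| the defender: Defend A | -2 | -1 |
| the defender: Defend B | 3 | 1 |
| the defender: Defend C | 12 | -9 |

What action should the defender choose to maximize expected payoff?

Defend C

E[Defend A] = 0.8·(-2) + 0.2·(-1) = -1.8
E[Defend B] = 0.8·(3) + 0.2·(1) = 2.6
E[Defend C] = 0.8·(12) + 0.2·(-9) = 7.8
Best response: Defend C (7.8 is the largest).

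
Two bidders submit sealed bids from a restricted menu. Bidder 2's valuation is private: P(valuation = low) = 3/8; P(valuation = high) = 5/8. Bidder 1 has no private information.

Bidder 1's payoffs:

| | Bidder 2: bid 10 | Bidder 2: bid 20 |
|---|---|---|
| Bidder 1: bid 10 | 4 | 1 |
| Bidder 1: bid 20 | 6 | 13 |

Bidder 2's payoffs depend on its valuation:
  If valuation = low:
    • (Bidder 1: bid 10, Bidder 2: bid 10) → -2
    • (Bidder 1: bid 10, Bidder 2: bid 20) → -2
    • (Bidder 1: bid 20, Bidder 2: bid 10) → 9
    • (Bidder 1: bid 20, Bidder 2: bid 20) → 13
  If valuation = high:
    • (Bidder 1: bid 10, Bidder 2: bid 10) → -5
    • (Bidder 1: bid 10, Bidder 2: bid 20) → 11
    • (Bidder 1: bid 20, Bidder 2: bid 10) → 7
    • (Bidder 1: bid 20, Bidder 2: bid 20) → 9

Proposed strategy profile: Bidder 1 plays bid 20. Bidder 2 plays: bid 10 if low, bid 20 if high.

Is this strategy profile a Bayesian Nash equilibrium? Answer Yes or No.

A profile is a BNE iff every type of every player is best-responding given beliefs about the other side.
Bidder 1 plays bid 20: E[bid 20] = 3/8·(6) + 5/8·(13) = 83/8; E[bid 10] = 17/8. Best-responding. ✓
Bidder 2 (valuation low), facing bid 20: bid 10 gives 9, bid 20 gives 13. Proposed bid 10 is not best — profitable deviation exists. ✗
Bidder 2 (valuation high), facing bid 20: bid 10 gives 7, bid 20 gives 9. Proposed bid 20 is best. ✓

No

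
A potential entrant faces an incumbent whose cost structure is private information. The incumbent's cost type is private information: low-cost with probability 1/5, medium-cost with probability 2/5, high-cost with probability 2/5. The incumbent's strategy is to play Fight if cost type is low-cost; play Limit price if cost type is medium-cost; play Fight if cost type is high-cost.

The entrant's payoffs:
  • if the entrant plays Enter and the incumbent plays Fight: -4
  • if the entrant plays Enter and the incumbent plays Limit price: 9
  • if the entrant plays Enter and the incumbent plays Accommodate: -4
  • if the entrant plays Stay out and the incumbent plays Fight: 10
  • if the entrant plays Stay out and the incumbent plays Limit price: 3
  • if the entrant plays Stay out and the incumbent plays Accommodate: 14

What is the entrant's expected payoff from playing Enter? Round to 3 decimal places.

E[Enter] = 1/5·(-4) + 2/5·9 + 2/5·(-4) = (-4/5) + 18/5 + (-8/5) = 6/5

1.200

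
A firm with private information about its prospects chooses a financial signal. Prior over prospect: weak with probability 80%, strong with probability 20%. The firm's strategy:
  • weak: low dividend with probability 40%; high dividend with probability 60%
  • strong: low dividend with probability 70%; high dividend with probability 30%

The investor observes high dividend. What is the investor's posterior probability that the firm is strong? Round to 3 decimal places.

P(high dividend) = 0.8·0.6 + 0.2·0.3 = 0.54
P(strong | high dividend) = (0.2·0.3) / 0.54 = 0.06 / 0.54 = 0.111111

0.111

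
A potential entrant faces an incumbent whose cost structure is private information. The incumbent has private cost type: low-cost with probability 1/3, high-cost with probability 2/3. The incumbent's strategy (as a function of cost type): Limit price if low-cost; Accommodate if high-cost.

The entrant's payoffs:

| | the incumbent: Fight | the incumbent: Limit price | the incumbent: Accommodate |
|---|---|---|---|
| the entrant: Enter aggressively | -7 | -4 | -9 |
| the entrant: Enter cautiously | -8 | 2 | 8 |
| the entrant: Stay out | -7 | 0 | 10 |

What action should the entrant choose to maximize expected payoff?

Stay out

Compute the entrant's expected payoff for each action, taking the expectation over the incumbent's type.
E[Enter aggressively] = 1/3·(-4) + 2/3·(-9) = -22/3
E[Enter cautiously] = 1/3·(2) + 2/3·(8) = 6
E[Stay out] = 1/3·(0) + 2/3·(10) = 20/3
Best response: Stay out (20/3 is the largest).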